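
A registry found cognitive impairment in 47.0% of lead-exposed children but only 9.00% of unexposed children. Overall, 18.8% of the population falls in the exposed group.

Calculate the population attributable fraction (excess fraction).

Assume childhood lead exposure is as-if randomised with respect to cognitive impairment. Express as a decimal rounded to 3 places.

p₁ = 0.47, p₀ = 0.09.
Overall risk P(Y=1) = π·p₁ + (1−π)·p₀ = 0.188×0.47 + 0.812×0.09 = 0.16144.
Under exogeneity, PAF = [P(Y=1) − p₀] / P(Y=1).
PAF = (0.16144 − 0.09) / 0.16144 ≈ 0.4425

PAF ≈ 0.443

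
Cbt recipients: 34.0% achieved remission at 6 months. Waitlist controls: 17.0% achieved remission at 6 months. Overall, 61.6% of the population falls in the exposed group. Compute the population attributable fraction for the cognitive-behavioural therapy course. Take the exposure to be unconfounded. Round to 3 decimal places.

PAF ≈ 0.381

p₁ = 0.34, p₀ = 0.17.
Overall risk P(Y=1) = π·p₁ + (1−π)·p₀ = 0.616×0.34 + 0.384×0.17 = 0.27472.
Under exogeneity, PAF = [P(Y=1) − p₀] / P(Y=1).
PAF = (0.27472 − 0.17) / 0.27472 ≈ 0.3812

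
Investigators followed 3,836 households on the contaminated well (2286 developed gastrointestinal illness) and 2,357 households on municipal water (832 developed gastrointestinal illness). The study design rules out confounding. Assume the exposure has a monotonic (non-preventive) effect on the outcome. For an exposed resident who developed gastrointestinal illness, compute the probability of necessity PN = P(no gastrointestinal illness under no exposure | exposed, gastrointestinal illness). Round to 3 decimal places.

p₁ = P(outcome | exposed) = 2286/3836 = 0.59593
p₀ = P(outcome | unexposed) = 832/2357 = 0.35299
Under exogeneity and monotonicity, PN = (p₁ − p₀) / p₁.
PN = (0.59593 − 0.35299) / 0.59593 = 0.24294 / 0.59593 ≈ 0.4077

PN ≈ 0.408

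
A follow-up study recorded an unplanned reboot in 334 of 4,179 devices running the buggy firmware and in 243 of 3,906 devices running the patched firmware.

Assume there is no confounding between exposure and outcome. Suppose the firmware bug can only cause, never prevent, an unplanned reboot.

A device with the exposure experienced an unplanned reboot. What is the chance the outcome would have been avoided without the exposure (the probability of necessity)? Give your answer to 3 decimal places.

p₁ = P(outcome | exposed) = 334/4179 = 0.079923
p₀ = P(outcome | unexposed) = 243/3906 = 0.062212
Under exogeneity and monotonicity, PN = (p₁ − p₀) / p₁.
PN = (0.079923 − 0.062212) / 0.079923 = 0.017711 / 0.079923 ≈ 0.2216

PN ≈ 0.222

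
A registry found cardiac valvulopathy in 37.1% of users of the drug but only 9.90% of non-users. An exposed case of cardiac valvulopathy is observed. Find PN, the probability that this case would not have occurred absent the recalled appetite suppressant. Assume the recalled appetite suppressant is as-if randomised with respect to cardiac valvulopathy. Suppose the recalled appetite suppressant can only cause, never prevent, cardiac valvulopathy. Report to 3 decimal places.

p₁ = 0.371, p₀ = 0.099.
Under exogeneity and monotonicity, PN = (p₁ − p₀) / p₁.
PN = (0.371 − 0.099) / 0.371 = 0.272 / 0.371 ≈ 0.7332

PN ≈ 0.733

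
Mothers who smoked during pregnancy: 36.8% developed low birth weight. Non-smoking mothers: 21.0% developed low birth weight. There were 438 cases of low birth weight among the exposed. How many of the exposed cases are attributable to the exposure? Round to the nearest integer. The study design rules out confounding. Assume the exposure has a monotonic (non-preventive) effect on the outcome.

about 188 cases

p₁ = 0.368, p₀ = 0.21.
PN = (p₁ − p₀)/p₁ = (0.368 − 0.21) / 0.368 ≈ 0.42935.
Attributable cases ≈ PN × (exposed cases) = 0.42935 × 438 ≈ 188.05.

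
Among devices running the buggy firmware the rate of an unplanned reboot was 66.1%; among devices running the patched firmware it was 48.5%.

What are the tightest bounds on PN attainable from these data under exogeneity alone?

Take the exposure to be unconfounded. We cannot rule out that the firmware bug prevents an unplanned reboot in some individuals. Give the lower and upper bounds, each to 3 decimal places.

0.266 ≤ PN ≤ 0.779

p₁ = 0.661, p₀ = 0.485.
Under exogeneity alone the bounds on PN are max{0,(p₁−p₀)/p₁} ≤ PN ≤ min{1,(1−p₀)/p₁}.
  lower = (p₁ − p₀)/p₁ = 0.176 / 0.661 ≈ 0.2663
  upper = min{1, (1 − p₀)/p₁} = 0.515 / 0.661 ≈ 0.7791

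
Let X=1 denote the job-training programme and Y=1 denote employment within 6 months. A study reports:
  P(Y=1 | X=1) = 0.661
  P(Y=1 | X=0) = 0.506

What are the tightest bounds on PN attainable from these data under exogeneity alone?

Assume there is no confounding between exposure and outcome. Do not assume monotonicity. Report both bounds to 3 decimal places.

0.234 ≤ PN ≤ 0.747

Let p₁ = 0.661, p₀ = 0.506.
Under exogeneity alone the bounds on PN are max{0,(p₁−p₀)/p₁} ≤ PN ≤ min{1,(1−p₀)/p₁}.
  lower = (p₁ − p₀)/p₁ = 0.155 / 0.661 ≈ 0.2345
  upper = min{1, (1 − p₀)/p₁} = 0.494 / 0.661 ≈ 0.7474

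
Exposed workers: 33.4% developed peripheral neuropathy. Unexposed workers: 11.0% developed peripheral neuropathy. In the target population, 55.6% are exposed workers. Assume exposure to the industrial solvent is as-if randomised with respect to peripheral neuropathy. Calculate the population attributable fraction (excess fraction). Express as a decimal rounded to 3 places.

p₁ = 0.334, p₀ = 0.11.
Overall risk P(Y=1) = π·p₁ + (1−π)·p₀ = 0.556×0.334 + 0.444×0.11 = 0.23454.
Under exogeneity, PAF = [P(Y=1) − p₀] / P(Y=1).
PAF = (0.23454 − 0.11) / 0.23454 ≈ 0.5310

PAF ≈ 0.531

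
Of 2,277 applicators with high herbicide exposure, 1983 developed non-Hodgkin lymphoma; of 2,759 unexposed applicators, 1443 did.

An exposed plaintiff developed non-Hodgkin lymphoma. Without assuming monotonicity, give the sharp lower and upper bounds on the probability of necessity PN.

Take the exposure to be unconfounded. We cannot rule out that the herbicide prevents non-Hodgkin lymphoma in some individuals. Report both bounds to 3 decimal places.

0.399 ≤ PN ≤ 0.548

p₁ = P(outcome | exposed) = 1983/2277 = 0.87088
p₀ = P(outcome | unexposed) = 1443/2759 = 0.52302
Under exogeneity alone the bounds on PN are max{0,(p₁−p₀)/p₁} ≤ PN ≤ min{1,(1−p₀)/p₁}.
  lower = (p₁ − p₀)/p₁ = 0.34787 / 0.87088 ≈ 0.3994
  upper = min{1, (1 − p₀)/p₁} = 0.47698 / 0.87088 ≈ 0.5477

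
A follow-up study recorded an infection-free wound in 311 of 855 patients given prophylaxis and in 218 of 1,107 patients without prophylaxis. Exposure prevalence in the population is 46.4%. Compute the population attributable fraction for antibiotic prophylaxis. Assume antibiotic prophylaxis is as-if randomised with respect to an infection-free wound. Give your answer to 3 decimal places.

PAF ≈ 0.282

p₁ = P(outcome | exposed) = 311/855 = 0.36374
p₀ = P(outcome | unexposed) = 218/1107 = 0.19693
Overall risk P(Y=1) = π·p₁ + (1−π)·p₀ = 0.464×0.36374 + 0.536×0.19693 = 0.27433.
Under exogeneity, PAF = [P(Y=1) − p₀] / P(Y=1).
PAF = (0.27433 − 0.19693) / 0.27433 ≈ 0.2821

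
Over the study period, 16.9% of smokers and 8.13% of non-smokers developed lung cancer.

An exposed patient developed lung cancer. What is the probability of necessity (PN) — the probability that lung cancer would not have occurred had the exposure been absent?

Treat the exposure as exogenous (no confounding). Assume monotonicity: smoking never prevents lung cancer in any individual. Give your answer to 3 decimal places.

PN ≈ 0.519

p₁ = 0.169, p₀ = 0.0813.
Under exogeneity and monotonicity, PN = (p₁ − p₀) / p₁.
PN = (0.169 − 0.0813) / 0.169 = 0.0877 / 0.169 ≈ 0.5189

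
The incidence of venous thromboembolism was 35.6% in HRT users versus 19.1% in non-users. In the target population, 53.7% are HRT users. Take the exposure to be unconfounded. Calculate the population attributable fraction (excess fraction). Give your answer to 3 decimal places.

p₁ = 0.356, p₀ = 0.191.
Overall risk P(Y=1) = π·p₁ + (1−π)·p₀ = 0.537×0.356 + 0.463×0.191 = 0.27961.
Under exogeneity, PAF = [P(Y=1) − p₀] / P(Y=1).
PAF = (0.27961 − 0.191) / 0.27961 ≈ 0.3169

PAF ≈ 0.317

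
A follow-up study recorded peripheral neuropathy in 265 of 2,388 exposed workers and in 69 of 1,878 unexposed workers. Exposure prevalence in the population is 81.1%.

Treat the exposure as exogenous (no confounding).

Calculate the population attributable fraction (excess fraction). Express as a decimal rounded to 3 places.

p₁ = P(outcome | exposed) = 265/2388 = 0.11097
p₀ = P(outcome | unexposed) = 69/1878 = 0.036741
Overall risk P(Y=1) = π·p₁ + (1−π)·p₀ = 0.811×0.11097 + 0.189×0.036741 = 0.096942.
Under exogeneity, PAF = [P(Y=1) − p₀] / P(Y=1).
PAF = (0.096942 − 0.036741) / 0.096942 ≈ 0.6210

PAF ≈ 0.621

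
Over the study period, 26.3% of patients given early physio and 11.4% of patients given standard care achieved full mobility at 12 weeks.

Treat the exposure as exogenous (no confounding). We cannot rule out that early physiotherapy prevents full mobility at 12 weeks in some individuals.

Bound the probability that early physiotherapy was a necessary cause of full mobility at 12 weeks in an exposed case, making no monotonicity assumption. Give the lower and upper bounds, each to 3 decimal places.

p₁ = 0.263, p₀ = 0.114.
Under exogeneity alone the bounds on PN are max{0,(p₁−p₀)/p₁} ≤ PN ≤ min{1,(1−p₀)/p₁}.
  lower = (p₁ − p₀)/p₁ = 0.149 / 0.263 ≈ 0.5665
  upper = min{1, (1 − p₀)/p₁} = 0.886 / 0.263 ≈ 3.3688 → capped at 1

0.567 ≤ PN ≤ 1.000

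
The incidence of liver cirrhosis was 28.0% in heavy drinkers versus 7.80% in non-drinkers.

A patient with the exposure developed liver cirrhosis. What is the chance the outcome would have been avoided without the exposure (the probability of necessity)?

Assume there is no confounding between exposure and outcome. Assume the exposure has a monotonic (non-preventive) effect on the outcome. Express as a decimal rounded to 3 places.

PN ≈ 0.721

p₁ = 0.28, p₀ = 0.078.
Under exogeneity and monotonicity, PN = (p₁ − p₀) / p₁.
PN = (0.28 − 0.078) / 0.28 = 0.202 / 0.28 ≈ 0.7214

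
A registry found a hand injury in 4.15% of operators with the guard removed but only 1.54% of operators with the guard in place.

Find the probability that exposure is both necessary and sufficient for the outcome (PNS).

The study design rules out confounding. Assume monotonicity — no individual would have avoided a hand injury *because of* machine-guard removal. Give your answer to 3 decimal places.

p₁ = 0.0415, p₀ = 0.0154.
Under exogeneity and monotonicity, PNS = p₁ − p₀.
PNS = 0.0415 − 0.0154 = 0.0261

PNS ≈ 0.026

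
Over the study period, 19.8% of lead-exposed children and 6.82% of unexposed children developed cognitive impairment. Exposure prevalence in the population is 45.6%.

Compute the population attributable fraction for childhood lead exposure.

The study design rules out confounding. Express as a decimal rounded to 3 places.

PAF ≈ 0.465

p₁ = 0.198, p₀ = 0.0682.
Overall risk P(Y=1) = π·p₁ + (1−π)·p₀ = 0.456×0.198 + 0.544×0.0682 = 0.12739.
Under exogeneity, PAF = [P(Y=1) − p₀] / P(Y=1).
PAF = (0.12739 − 0.0682) / 0.12739 ≈ 0.4646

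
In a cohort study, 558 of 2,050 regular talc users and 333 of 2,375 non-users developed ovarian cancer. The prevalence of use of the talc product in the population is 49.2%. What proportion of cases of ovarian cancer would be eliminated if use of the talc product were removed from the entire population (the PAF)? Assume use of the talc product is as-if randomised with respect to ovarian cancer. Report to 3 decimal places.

p₁ = P(outcome | exposed) = 558/2050 = 0.2722
p₀ = P(outcome | unexposed) = 333/2375 = 0.14021
Overall risk P(Y=1) = π·p₁ + (1−π)·p₀ = 0.492×0.2722 + 0.508×0.14021 = 0.20515.
Under exogeneity, PAF = [P(Y=1) − p₀] / P(Y=1).
PAF = (0.20515 − 0.14021) / 0.20515 ≈ 0.3165

PAF ≈ 0.317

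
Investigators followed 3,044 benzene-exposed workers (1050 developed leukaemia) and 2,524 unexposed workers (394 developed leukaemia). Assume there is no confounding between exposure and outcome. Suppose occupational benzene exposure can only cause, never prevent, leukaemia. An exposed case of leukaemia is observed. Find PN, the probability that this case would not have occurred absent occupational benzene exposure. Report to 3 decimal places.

p₁ = P(outcome | exposed) = 1050/3044 = 0.34494
p₀ = P(outcome | unexposed) = 394/2524 = 0.1561
Under exogeneity and monotonicity, PN = (p₁ − p₀) / p₁.
PN = (0.34494 − 0.1561) / 0.34494 = 0.18884 / 0.34494 ≈ 0.5475

PN ≈ 0.547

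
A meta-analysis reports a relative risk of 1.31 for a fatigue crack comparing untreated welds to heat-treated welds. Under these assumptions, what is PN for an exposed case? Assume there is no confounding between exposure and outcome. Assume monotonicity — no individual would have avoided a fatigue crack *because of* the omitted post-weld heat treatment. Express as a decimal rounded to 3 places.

Under exogeneity and monotonicity, PN = (RR − 1) / RR = 1 − 1/RR.
PN = (1.31 − 1) / 1.31 = 0.31 / 1.31 ≈ 0.2366

PN ≈ 0.237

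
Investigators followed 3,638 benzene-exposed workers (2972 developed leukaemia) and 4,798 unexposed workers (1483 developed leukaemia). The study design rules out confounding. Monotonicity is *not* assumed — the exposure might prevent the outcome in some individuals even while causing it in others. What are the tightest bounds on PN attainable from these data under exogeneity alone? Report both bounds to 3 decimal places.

p₁ = P(outcome | exposed) = 2972/3638 = 0.81693
p₀ = P(outcome | unexposed) = 1483/4798 = 0.30909
Under exogeneity alone the bounds on PN are max{0,(p₁−p₀)/p₁} ≤ PN ≤ min{1,(1−p₀)/p₁}.
  lower = (p₁ − p₀)/p₁ = 0.50785 / 0.81693 ≈ 0.6216
  upper = min{1, (1 − p₀)/p₁} = 0.69091 / 0.81693 ≈ 0.8457

0.622 ≤ PN ≤ 0.846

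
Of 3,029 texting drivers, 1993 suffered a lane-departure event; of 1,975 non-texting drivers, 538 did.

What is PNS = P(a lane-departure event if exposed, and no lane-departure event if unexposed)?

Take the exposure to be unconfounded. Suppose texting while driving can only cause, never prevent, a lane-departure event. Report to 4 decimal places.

PNS ≈ 0.3856

p₁ = P(outcome | exposed) = 1993/3029 = 0.65797
p₀ = P(outcome | unexposed) = 538/1975 = 0.27241
Under exogeneity and monotonicity, PNS = p₁ − p₀.
PNS = 0.65797 − 0.27241 = 0.38557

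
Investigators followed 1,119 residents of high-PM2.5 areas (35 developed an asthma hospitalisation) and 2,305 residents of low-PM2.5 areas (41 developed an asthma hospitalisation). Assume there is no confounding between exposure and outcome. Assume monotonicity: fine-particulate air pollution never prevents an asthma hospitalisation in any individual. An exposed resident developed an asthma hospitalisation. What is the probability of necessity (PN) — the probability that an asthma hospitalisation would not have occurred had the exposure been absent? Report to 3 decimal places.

p₁ = P(outcome | exposed) = 35/1119 = 0.031278
p₀ = P(outcome | unexposed) = 41/2305 = 0.017787
Under exogeneity and monotonicity, PN = (p₁ − p₀) / p₁.
PN = (0.031278 − 0.017787) / 0.031278 = 0.013491 / 0.031278 ≈ 0.4313

PN ≈ 0.431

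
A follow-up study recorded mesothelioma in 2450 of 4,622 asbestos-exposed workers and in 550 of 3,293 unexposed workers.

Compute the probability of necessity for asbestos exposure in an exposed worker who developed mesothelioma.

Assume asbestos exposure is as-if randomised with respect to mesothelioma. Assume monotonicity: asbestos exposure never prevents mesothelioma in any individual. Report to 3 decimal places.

p₁ = P(outcome | exposed) = 2450/4622 = 0.53007
p₀ = P(outcome | unexposed) = 550/3293 = 0.16702
Under exogeneity and monotonicity, PN = (p₁ − p₀) / p₁.
PN = (0.53007 − 0.16702) / 0.53007 = 0.36305 / 0.53007 ≈ 0.6849

PN ≈ 0.685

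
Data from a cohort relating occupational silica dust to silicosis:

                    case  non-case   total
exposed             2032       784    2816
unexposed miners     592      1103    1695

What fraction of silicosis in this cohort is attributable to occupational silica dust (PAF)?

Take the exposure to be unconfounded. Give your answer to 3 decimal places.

p₁ = P(outcome | exposed) = 2032/2816 = 0.72159
p₀ = P(outcome | unexposed) = 592/1695 = 0.34926
Exposure prevalence π = 2816/4511 = 0.62425; overall risk P(Y=1) = 0.58169.
Under exogeneity, PAF = [P(Y=1) − p₀]/P(Y=1).
PAF = (0.58169 − 0.34926) / 0.58169 ≈ 0.3996

PAF ≈ 0.400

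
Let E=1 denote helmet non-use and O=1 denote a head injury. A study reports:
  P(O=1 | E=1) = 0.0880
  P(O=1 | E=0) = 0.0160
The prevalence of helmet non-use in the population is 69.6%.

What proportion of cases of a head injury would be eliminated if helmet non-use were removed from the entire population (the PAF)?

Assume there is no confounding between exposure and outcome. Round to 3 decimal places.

PAF ≈ 0.758

Let p₁ = 0.088, p₀ = 0.016.
Overall risk P(Y=1) = π·p₁ + (1−π)·p₀ = 0.696×0.088 + 0.304×0.016 = 0.066112.
Under exogeneity, PAF = [P(Y=1) − p₀] / P(Y=1).
PAF = (0.066112 − 0.016) / 0.066112 ≈ 0.7580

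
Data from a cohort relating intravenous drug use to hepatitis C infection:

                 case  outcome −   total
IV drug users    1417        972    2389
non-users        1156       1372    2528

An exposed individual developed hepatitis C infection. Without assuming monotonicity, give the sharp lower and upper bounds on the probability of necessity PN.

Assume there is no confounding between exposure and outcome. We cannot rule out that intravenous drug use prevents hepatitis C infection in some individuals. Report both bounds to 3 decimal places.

p₁ = P(outcome | exposed) = 1417/2389 = 0.59314
p₀ = P(outcome | unexposed) = 1156/2528 = 0.45728
Under exogeneity alone the bounds on PN are max{0,(p₁−p₀)/p₁} ≤ PN ≤ min{1,(1−p₀)/p₁}.
  lower = (p₁ − p₀)/p₁ = 0.13586 / 0.59314 ≈ 0.2290
  upper = min{1, (1 − p₀)/p₁} = 0.54272 / 0.59314 ≈ 0.9150

0.229 ≤ PN ≤ 0.915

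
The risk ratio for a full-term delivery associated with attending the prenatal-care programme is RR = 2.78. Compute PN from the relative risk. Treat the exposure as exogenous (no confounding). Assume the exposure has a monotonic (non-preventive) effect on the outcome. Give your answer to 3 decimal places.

Under exogeneity and monotonicity, PN = (RR − 1) / RR = 1 − 1/RR.
PN = (2.78 − 1) / 2.78 = 1.78 / 2.78 ≈ 0.6403

PN ≈ 0.640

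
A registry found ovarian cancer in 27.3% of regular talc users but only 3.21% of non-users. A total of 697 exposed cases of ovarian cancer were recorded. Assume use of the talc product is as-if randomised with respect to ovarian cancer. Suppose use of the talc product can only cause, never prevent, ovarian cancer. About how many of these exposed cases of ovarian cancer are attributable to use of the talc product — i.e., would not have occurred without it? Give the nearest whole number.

p₁ = 0.273, p₀ = 0.0321.
PN = (p₁ − p₀)/p₁ = (0.273 − 0.0321) / 0.273 ≈ 0.88242.
Attributable cases ≈ PN × (exposed cases) = 0.88242 × 697 ≈ 615.05.

about 615 cases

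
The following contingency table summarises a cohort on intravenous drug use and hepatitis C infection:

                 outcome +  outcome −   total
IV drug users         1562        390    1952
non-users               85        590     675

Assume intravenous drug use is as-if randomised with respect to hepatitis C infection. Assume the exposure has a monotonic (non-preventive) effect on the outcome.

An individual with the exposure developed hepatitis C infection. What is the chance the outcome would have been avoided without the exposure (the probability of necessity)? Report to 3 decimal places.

PN ≈ 0.843

p₁ = P(outcome | exposed) = 1562/1952 = 0.8002
p₀ = P(outcome | unexposed) = 85/675 = 0.12593
Under exogeneity and monotonicity, PN = (p₁ − p₀)/p₁.
PN = (0.8002 − 0.12593) / 0.8002 ≈ 0.8426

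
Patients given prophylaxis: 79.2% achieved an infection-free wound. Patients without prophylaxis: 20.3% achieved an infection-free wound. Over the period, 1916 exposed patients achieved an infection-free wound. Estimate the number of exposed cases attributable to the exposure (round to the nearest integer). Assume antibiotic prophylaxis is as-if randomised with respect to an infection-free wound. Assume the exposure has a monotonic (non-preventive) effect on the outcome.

about 1425 cases

p₁ = 0.792, p₀ = 0.203.
PN = (p₁ − p₀)/p₁ = (0.792 − 0.203) / 0.792 ≈ 0.74369.
Attributable cases ≈ PN × (exposed cases) = 0.74369 × 1916 ≈ 1424.90.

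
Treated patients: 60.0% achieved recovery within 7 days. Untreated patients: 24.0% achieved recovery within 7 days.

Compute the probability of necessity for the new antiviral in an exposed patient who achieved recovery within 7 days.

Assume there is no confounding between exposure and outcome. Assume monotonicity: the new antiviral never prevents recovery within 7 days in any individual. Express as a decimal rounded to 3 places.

p₁ = 0.6, p₀ = 0.24.
Under exogeneity and monotonicity, PN = (p₁ − p₀) / p₁.
PN = (0.6 − 0.24) / 0.6 = 0.36 / 0.6 ≈ 0.6000

PN ≈ 0.600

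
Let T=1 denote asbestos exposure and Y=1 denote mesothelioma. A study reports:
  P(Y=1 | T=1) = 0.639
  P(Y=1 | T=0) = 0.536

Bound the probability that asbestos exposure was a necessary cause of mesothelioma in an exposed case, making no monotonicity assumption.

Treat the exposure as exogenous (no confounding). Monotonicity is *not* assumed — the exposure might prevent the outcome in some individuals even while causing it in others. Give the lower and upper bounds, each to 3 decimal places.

0.161 ≤ PN ≤ 0.726

Let p₁ = 0.639, p₀ = 0.536.
Under exogeneity alone the bounds on PN are max{0,(p₁−p₀)/p₁} ≤ PN ≤ min{1,(1−p₀)/p₁}.
  lower = (p₁ − p₀)/p₁ = 0.103 / 0.639 ≈ 0.1612
  upper = min{1, (1 − p₀)/p₁} = 0.464 / 0.639 ≈ 0.7261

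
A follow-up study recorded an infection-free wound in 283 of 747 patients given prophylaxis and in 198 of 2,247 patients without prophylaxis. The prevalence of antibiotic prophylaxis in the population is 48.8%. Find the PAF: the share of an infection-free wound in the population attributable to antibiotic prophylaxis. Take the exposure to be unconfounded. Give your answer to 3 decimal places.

PAF ≈ 0.617

p₁ = P(outcome | exposed) = 283/747 = 0.37885
p₀ = P(outcome | unexposed) = 198/2247 = 0.088117
Overall risk P(Y=1) = π·p₁ + (1−π)·p₀ = 0.488×0.37885 + 0.512×0.088117 = 0.22999.
Under exogeneity, PAF = [P(Y=1) − p₀] / P(Y=1).
PAF = (0.22999 − 0.088117) / 0.22999 ≈ 0.6169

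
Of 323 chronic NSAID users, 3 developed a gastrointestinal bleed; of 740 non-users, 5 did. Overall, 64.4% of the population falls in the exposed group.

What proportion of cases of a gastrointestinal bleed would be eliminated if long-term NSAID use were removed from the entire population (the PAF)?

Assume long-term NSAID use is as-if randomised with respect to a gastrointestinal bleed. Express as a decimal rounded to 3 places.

p₁ = P(outcome | exposed) = 3/323 = 0.0092879
p₀ = P(outcome | unexposed) = 5/740 = 0.0067568
Overall risk P(Y=1) = π·p₁ + (1−π)·p₀ = 0.644×0.0092879 + 0.356×0.0067568 = 0.0083868.
Under exogeneity, PAF = [P(Y=1) − p₀] / P(Y=1).
PAF = (0.0083868 − 0.0067568) / 0.0083868 ≈ 0.1944

PAF ≈ 0.194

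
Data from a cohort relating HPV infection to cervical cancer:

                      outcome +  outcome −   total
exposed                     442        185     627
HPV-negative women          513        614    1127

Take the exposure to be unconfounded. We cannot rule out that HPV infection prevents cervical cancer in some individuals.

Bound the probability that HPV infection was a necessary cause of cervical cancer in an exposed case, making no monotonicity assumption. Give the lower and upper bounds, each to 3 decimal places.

p₁ = P(outcome | exposed) = 442/627 = 0.70494
p₀ = P(outcome | unexposed) = 513/1127 = 0.45519
Under exogeneity alone the bounds on PN are max{0,(p₁−p₀)/p₁} ≤ PN ≤ min{1,(1−p₀)/p₁}.
  lower = (p₁ − p₀)/p₁ = 0.24975 / 0.70494 ≈ 0.3543
  upper = min{1, (1 − p₀)/p₁} = 0.54481 / 0.70494 ≈ 0.7728

0.354 ≤ PN ≤ 0.773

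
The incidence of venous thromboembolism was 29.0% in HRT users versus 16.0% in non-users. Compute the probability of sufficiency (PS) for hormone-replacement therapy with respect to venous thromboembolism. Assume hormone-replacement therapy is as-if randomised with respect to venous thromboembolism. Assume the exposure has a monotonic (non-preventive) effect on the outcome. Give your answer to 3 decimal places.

p₁ = 0.29, p₀ = 0.16.
Under exogeneity and monotonicity, PS = (p₁ − p₀) / (1 − p₀).
PS = (0.29 − 0.16) / (1 − 0.16) = 0.13 / 0.84 ≈ 0.1548

PS ≈ 0.155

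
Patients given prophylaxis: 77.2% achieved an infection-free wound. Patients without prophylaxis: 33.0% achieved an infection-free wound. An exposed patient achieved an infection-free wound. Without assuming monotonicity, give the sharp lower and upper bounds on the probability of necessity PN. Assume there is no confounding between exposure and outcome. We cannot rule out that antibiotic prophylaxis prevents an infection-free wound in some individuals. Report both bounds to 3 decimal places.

p₁ = 0.772, p₀ = 0.33.
Under exogeneity alone the bounds on PN are max{0,(p₁−p₀)/p₁} ≤ PN ≤ min{1,(1−p₀)/p₁}.
  lower = (p₁ − p₀)/p₁ = 0.442 / 0.772 ≈ 0.5725
  upper = min{1, (1 − p₀)/p₁} = 0.67 / 0.772 ≈ 0.8679

0.573 ≤ PN ≤ 0.868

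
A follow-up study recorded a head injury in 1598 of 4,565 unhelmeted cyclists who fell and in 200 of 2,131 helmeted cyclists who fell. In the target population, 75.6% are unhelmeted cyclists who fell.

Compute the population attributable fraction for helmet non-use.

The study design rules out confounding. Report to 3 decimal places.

PAF ≈ 0.674

p₁ = P(outcome | exposed) = 1598/4565 = 0.35005
p₀ = P(outcome | unexposed) = 200/2131 = 0.093853
Overall risk P(Y=1) = π·p₁ + (1−π)·p₀ = 0.756×0.35005 + 0.244×0.093853 = 0.28754.
Under exogeneity, PAF = [P(Y=1) − p₀] / P(Y=1).
PAF = (0.28754 − 0.093853) / 0.28754 ≈ 0.6736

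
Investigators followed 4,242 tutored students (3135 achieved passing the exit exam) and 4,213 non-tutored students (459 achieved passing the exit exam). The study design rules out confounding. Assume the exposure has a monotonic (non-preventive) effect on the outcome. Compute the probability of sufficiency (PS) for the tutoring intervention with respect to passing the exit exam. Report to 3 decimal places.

PS ≈ 0.707

p₁ = P(outcome | exposed) = 3135/4242 = 0.73904
p₀ = P(outcome | unexposed) = 459/4213 = 0.10895
Under exogeneity and monotonicity, PS = (p₁ − p₀) / (1 − p₀).
PS = (0.73904 − 0.10895) / (1 − 0.10895) = 0.63009 / 0.89105 ≈ 0.7071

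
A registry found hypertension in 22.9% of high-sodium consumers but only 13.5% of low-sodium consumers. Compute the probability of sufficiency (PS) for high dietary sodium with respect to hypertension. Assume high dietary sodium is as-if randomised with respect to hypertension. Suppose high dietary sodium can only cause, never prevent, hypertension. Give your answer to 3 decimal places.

p₁ = 0.229, p₀ = 0.135.
Under exogeneity and monotonicity, PS = (p₁ − p₀) / (1 − p₀).
PS = (0.229 − 0.135) / (1 − 0.135) = 0.094 / 0.865 ≈ 0.1087

PS ≈ 0.109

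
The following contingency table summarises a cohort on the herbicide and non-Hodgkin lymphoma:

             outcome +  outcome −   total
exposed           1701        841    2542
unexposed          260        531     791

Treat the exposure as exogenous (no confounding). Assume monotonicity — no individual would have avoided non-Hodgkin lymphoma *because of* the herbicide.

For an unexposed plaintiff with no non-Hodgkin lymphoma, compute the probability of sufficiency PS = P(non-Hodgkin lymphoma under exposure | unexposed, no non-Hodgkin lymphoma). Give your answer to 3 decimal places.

p₁ = P(outcome | exposed) = 1701/2542 = 0.66916
p₀ = P(outcome | unexposed) = 260/791 = 0.3287
Under exogeneity and monotonicity, PS = (p₁ − p₀)/(1 − p₀).
PS = (0.66916 − 0.3287) / 0.6713 ≈ 0.5072

PS ≈ 0.507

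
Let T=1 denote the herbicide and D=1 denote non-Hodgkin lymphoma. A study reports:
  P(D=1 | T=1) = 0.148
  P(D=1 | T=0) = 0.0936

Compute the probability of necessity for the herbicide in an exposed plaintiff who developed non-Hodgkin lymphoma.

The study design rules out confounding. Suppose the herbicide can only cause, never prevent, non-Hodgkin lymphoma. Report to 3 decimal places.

PN ≈ 0.368

Let p₁ = 0.148, p₀ = 0.0936.
Under exogeneity and monotonicity, PN = (p₁ − p₀) / p₁.
PN = (0.148 − 0.0936) / 0.148 = 0.0544 / 0.148 ≈ 0.3676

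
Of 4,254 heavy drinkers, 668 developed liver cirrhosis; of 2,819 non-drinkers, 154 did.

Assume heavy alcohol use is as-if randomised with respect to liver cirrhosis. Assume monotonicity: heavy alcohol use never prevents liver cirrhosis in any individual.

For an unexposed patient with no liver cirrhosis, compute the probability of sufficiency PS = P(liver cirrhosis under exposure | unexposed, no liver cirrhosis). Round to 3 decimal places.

p₁ = P(outcome | exposed) = 668/4254 = 0.15703
p₀ = P(outcome | unexposed) = 154/2819 = 0.054629
Under exogeneity and monotonicity, PS = (p₁ − p₀) / (1 − p₀).
PS = (0.15703 − 0.054629) / (1 − 0.054629) = 0.1024 / 0.94537 ≈ 0.1083

PS ≈ 0.108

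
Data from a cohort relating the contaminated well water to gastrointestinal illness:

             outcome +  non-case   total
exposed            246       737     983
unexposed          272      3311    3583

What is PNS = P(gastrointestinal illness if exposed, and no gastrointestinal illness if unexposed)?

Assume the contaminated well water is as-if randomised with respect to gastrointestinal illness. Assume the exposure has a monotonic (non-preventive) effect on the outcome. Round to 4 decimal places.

PNS ≈ 0.1743

p₁ = P(outcome | exposed) = 246/983 = 0.25025
p₀ = P(outcome | unexposed) = 272/3583 = 0.075914
Under exogeneity and monotonicity, PNS = p₁ − p₀.
PNS = 0.25025 − 0.075914 = 0.17434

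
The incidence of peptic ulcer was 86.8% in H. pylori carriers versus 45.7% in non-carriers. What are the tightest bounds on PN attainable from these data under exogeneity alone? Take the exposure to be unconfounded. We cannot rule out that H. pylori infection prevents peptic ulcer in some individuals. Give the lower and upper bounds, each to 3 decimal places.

0.474 ≤ PN ≤ 0.626

p₁ = 0.868, p₀ = 0.457.
Under exogeneity alone the bounds on PN are max{0,(p₁−p₀)/p₁} ≤ PN ≤ min{1,(1−p₀)/p₁}.
  lower = (p₁ − p₀)/p₁ = 0.411 / 0.868 ≈ 0.4735
  upper = min{1, (1 − p₀)/p₁} = 0.543 / 0.868 ≈ 0.6256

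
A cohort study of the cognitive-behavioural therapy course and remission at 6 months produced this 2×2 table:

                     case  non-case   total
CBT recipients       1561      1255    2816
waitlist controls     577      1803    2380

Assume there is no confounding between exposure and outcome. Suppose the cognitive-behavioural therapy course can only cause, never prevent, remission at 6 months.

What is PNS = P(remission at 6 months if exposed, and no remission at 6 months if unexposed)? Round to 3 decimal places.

p₁ = P(outcome | exposed) = 1561/2816 = 0.55433
p₀ = P(outcome | unexposed) = 577/2380 = 0.24244
Under exogeneity and monotonicity, PNS = p₁ − p₀.
PNS = 0.55433 − 0.24244 = 0.3119

PNS ≈ 0.312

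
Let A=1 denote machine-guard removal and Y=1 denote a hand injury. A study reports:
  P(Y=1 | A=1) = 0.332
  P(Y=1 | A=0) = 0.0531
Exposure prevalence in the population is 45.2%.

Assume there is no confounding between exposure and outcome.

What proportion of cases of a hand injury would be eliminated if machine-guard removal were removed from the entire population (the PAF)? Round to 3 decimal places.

Let p₁ = 0.332, p₀ = 0.0531.
Overall risk P(Y=1) = π·p₁ + (1−π)·p₀ = 0.452×0.332 + 0.548×0.0531 = 0.17916.
Under exogeneity, PAF = [P(Y=1) − p₀] / P(Y=1).
PAF = (0.17916 − 0.0531) / 0.17916 ≈ 0.7036

PAF ≈ 0.704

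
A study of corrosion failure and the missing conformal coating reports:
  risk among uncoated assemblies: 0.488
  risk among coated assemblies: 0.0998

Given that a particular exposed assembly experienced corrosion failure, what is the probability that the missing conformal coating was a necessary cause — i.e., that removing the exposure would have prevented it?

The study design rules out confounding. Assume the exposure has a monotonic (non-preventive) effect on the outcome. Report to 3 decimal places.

PN ≈ 0.795

Let p₁ = 0.488, p₀ = 0.0998.
Under exogeneity and monotonicity, PN = (p₁ − p₀) / p₁.
PN = (0.488 − 0.0998) / 0.488 = 0.3882 / 0.488 ≈ 0.7955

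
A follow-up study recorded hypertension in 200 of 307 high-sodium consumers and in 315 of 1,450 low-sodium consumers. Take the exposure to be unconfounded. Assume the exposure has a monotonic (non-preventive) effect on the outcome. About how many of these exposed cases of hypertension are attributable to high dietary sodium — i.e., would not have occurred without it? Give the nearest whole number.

about 133 cases

p₁ = P(outcome | exposed) = 200/307 = 0.65147
p₀ = P(outcome | unexposed) = 315/1450 = 0.21724
PN = (p₁ − p₀)/p₁ = (0.65147 − 0.21724) / 0.65147 ≈ 0.66653.
Attributable cases ≈ PN × (exposed cases) = 0.66653 × 200 ≈ 133.31.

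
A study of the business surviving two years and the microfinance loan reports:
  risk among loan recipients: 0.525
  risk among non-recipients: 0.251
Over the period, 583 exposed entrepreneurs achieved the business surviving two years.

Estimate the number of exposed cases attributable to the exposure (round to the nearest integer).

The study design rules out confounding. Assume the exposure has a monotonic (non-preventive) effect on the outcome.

Let p₁ = 0.525, p₀ = 0.251.
PN = (p₁ − p₀)/p₁ = (0.525 − 0.251) / 0.525 ≈ 0.52190.
Attributable cases ≈ PN × (exposed cases) = 0.52190 × 583 ≈ 304.27.

about 304 cases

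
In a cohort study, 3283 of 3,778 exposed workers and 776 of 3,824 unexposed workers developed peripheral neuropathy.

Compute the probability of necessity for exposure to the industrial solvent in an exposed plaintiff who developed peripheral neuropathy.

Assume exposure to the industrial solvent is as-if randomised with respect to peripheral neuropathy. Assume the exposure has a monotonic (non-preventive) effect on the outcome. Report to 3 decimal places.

p₁ = P(outcome | exposed) = 3283/3778 = 0.86898
p₀ = P(outcome | unexposed) = 776/3824 = 0.20293
Under exogeneity and monotonicity, PN = (p₁ − p₀) / p₁.
PN = (0.86898 − 0.20293) / 0.86898 = 0.66605 / 0.86898 ≈ 0.7665

PN ≈ 0.766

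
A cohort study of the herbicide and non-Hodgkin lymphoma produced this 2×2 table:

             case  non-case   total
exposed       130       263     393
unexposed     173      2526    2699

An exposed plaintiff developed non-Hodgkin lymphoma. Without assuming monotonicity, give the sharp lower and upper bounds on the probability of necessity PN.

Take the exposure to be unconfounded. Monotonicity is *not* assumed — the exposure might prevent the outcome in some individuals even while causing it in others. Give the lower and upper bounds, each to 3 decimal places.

p₁ = P(outcome | exposed) = 130/393 = 0.33079
p₀ = P(outcome | unexposed) = 173/2699 = 0.064098
Under exogeneity alone the bounds on PN are max{0,(p₁−p₀)/p₁} ≤ PN ≤ min{1,(1−p₀)/p₁}.
  lower = (p₁ − p₀)/p₁ = 0.26669 / 0.33079 ≈ 0.8062
  upper = min{1, (1 − p₀)/p₁} = 0.9359 / 0.33079 ≈ 2.8293 → capped at 1

0.806 ≤ PN ≤ 1.000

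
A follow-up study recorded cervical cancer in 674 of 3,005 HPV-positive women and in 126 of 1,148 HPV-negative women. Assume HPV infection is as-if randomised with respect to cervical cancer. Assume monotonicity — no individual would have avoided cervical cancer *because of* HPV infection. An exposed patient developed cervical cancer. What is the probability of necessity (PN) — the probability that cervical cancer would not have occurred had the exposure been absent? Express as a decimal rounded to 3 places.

PN ≈ 0.511

p₁ = P(outcome | exposed) = 674/3005 = 0.22429
p₀ = P(outcome | unexposed) = 126/1148 = 0.10976
Under exogeneity and monotonicity, PN = (p₁ − p₀) / p₁.
PN = (0.22429 − 0.10976) / 0.22429 = 0.11454 / 0.22429 ≈ 0.5107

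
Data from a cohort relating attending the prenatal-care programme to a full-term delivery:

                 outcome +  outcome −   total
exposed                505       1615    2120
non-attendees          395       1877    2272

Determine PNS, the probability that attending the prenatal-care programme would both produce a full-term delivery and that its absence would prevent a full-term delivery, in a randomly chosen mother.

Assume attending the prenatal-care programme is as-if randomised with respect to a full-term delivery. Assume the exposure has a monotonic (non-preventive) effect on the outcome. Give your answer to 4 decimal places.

p₁ = P(outcome | exposed) = 505/2120 = 0.23821
p₀ = P(outcome | unexposed) = 395/2272 = 0.17386
Under exogeneity and monotonicity, PNS = p₁ − p₀.
PNS = 0.23821 − 0.17386 = 0.064352

PNS ≈ 0.0644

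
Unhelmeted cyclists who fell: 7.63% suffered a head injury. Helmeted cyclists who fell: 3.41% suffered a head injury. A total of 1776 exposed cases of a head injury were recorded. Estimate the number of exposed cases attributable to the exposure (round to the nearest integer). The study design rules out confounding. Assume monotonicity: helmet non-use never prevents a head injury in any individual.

p₁ = 0.0763, p₀ = 0.0341.
PN = (p₁ − p₀)/p₁ = (0.0763 − 0.0341) / 0.0763 ≈ 0.55308.
Attributable cases ≈ PN × (exposed cases) = 0.55308 × 1776 ≈ 982.27.

about 982 cases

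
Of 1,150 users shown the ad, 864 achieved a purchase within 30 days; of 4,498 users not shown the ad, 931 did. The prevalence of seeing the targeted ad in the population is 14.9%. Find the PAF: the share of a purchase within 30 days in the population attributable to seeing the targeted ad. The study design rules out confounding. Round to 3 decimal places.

PAF ≈ 0.282

p₁ = P(outcome | exposed) = 864/1150 = 0.7513
p₀ = P(outcome | unexposed) = 931/4498 = 0.20698
Overall risk P(Y=1) = π·p₁ + (1−π)·p₀ = 0.149×0.7513 + 0.851×0.20698 = 0.28809.
Under exogeneity, PAF = [P(Y=1) − p₀] / P(Y=1).
PAF = (0.28809 − 0.20698) / 0.28809 ≈ 0.2815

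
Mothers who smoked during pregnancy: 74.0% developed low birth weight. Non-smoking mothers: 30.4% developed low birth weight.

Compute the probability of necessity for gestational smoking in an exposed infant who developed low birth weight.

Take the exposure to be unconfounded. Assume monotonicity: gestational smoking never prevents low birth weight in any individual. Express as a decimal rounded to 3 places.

PN ≈ 0.589

p₁ = 0.74, p₀ = 0.304.
Under exogeneity and monotonicity, PN = (p₁ − p₀) / p₁.
PN = (0.74 − 0.304) / 0.74 = 0.436 / 0.74 ≈ 0.5892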